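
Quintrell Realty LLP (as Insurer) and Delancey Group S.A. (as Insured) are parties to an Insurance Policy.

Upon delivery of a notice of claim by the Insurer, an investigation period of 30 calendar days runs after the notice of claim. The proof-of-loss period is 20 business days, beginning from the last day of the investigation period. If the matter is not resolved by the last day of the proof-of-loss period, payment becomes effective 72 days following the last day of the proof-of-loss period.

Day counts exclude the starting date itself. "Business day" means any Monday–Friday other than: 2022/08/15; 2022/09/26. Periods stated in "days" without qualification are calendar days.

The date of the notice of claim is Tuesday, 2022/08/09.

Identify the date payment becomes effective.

Adding 30 calendar days to 2022/08/09 gives 2022/09/08, which is the last day of the investigation period.
From Thursday, 2022/09/08, 20 business days (Sep 9, Sep 12, Sep 13, Sep 14, …, Oct 5, Oct 6, Oct 7, skipping weekends and the listed holiday on Sep 26) brings us to Friday, 2022/10/07, which is the last day of the proof-of-loss period.
The date payment becomes effective: 72 calendar days after 2022/10/07 is 2022/12/18.

2022/12/18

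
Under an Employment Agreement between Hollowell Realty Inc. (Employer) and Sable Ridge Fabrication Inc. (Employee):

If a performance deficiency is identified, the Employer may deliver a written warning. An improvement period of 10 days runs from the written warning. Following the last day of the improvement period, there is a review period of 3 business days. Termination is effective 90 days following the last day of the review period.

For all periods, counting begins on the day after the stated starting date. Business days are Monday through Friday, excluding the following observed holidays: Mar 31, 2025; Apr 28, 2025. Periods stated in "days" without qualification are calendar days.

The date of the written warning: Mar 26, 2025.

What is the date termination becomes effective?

The last day of the improvement period: 10 calendar days after Mar 26, 2025 is Apr 5, 2025.
The last day of the review period: counting 3 business days from Saturday, Apr 5, 2025 (Apr 7, Apr 8, Apr 9, skipping weekends) reaches Wednesday, Apr 9, 2025.
Adding 90 calendar days to Apr 9, 2025 gives Jul 8, 2025, which is the date termination becomes effective.

Jul 8, 2025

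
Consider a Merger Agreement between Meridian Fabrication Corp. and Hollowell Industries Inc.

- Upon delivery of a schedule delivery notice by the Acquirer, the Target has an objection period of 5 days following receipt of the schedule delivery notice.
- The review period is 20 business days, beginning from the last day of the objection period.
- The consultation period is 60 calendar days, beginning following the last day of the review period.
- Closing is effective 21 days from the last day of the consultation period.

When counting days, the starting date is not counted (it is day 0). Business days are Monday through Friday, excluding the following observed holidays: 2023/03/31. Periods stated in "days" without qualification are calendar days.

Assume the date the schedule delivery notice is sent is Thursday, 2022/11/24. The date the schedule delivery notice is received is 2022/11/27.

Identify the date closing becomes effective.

2023/03/21

Adding 5 calendar days to 2022/11/27 gives 2022/12/02, which is the last day of the objection period.
From Friday, 2022/12/02, 20 business days (Dec 5, Dec 6, Dec 7, Dec 8, …, Dec 28, Dec 29, Dec 30, skipping weekends) brings us to Friday, 2022/12/30, which is the last day of the review period.
Adding 60 calendar days to 2022/12/30 gives 2023/02/28, which is the last day of the consultation period.
Adding 21 calendar days to 2023/02/28 gives 2023/03/21, which is the date closing becomes effective.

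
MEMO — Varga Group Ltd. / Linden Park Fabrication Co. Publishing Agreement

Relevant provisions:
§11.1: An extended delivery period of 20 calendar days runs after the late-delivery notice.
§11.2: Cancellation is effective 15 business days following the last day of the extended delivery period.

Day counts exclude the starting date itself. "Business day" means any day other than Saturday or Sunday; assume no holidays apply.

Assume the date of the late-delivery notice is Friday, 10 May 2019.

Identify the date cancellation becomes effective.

The last day of the extended delivery period: 20 calendar days after 10 May 2019 is 30 May 2019.
The date cancellation becomes effective: 15 business days after Thursday, 30 May 2019, skipping weekends — May 31, Jun 3, Jun 4, Jun 5, …, Jun 18, Jun 19, Jun 20 — lands on Thursday, 20 June 2019.

20 June 2019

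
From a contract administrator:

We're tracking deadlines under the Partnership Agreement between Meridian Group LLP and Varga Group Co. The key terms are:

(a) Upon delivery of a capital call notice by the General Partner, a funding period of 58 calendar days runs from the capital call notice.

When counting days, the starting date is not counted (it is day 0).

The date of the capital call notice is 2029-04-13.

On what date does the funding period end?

Adding 58 calendar days to 2029-04-13 gives 2029-06-10, which is the last day of the funding period.

2029-06-10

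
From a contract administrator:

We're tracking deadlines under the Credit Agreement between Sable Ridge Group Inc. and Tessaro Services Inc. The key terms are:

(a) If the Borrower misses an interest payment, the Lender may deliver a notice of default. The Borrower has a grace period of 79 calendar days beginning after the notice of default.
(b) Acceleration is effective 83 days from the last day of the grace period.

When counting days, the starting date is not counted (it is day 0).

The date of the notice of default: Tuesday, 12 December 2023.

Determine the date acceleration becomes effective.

22 May 2024

The last day of the grace period: 79 calendar days after 12 December 2023 is 29 February 2024.
Adding 83 calendar days to 29 February 2024 gives 22 May 2024, which is the date acceleration becomes effective.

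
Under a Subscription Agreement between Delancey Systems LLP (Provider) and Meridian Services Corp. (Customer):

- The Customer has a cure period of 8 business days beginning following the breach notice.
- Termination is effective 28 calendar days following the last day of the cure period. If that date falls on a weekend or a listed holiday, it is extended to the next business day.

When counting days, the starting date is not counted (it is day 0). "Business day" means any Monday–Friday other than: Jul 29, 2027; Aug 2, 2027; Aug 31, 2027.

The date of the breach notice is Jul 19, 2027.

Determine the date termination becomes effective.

Aug 27, 2027

From Monday, Jul 19, 2027, 8 business days (Jul 20, Jul 21, Jul 22, Jul 23, Jul 26, Jul 27, Jul 28, Jul 30, skipping weekends and the listed holiday on Jul 29) brings us to Friday, Jul 30, 2027, which is the last day of the cure period.
The date termination becomes effective: Jul 30, 2027 + 28 days = Aug 27, 2027. Aug 27, 2027 is a Friday and is not a listed holiday, so no roll-forward applies.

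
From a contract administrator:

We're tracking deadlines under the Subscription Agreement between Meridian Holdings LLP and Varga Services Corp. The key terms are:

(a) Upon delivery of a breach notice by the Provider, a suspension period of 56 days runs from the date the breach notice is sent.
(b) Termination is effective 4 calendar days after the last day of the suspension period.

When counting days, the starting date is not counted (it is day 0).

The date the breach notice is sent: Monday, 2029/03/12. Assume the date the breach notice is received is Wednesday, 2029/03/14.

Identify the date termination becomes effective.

2029/05/11

The last day of the suspension period: 2029/03/12 + 56 days = 2029/05/07.
The date termination becomes effective: 2029/05/07 + 4 days = 2029/05/11.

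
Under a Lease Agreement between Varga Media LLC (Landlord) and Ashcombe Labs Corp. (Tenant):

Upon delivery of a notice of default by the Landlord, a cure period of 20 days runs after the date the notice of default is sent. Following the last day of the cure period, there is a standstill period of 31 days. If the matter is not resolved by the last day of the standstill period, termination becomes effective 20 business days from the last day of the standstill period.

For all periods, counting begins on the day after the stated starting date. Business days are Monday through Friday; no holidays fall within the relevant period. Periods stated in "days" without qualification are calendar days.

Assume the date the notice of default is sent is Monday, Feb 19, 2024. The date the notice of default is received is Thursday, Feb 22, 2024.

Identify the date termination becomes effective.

May 8, 2024

The last day of the cure period: Feb 19, 2024 + 20 days = Mar 10, 2024.
The last day of the standstill period: 31 calendar days after Mar 10, 2024 is Apr 10, 2024.
From Wednesday, Apr 10, 2024, 20 business days (Apr 11, Apr 12, Apr 15, Apr 16, …, May 6, May 7, May 8, skipping weekends) brings us to Wednesday, May 8, 2024, which is the date termination becomes effective.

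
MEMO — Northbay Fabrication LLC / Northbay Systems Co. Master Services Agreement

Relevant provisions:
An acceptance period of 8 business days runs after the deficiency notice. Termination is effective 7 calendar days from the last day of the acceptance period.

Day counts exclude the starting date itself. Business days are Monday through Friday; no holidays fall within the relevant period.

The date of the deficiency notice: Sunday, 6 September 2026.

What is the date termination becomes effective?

23 September 2026

The last day of the acceptance period: counting 8 business days from Sunday, 6 September 2026 (Sep 7, Sep 8, Sep 9, Sep 10, Sep 11, Sep 14, Sep 15, Sep 16, skipping weekends) reaches Wednesday, 16 September 2026.
The date termination becomes effective: 16 September 2026 + 7 days = 23 September 2026.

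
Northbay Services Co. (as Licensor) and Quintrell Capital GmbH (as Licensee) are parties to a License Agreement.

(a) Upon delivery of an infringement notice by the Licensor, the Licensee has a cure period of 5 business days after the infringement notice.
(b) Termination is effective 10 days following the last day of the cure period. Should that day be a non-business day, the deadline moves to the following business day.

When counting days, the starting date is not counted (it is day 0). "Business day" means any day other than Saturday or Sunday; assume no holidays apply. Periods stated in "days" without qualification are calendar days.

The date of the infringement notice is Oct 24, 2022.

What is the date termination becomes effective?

The last day of the cure period: counting 5 business days from Monday, Oct 24, 2022 (Oct 25, Oct 26, Oct 27, Oct 28, Oct 31, skipping weekends) reaches Monday, Oct 31, 2022.
Adding 10 calendar days to Oct 31, 2022 gives Nov 10, 2022, which is the date termination becomes effective. Nov 10, 2022 is a Thursday, so no roll-forward applies.

Nov 10, 2022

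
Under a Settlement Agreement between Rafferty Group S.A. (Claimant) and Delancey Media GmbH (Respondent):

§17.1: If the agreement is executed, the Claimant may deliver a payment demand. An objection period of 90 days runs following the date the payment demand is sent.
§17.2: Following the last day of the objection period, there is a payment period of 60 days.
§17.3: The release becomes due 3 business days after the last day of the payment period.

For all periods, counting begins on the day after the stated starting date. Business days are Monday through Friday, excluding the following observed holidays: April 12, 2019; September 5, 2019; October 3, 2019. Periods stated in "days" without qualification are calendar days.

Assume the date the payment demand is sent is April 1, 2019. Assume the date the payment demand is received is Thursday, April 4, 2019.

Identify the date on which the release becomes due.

The last day of the objection period: April 1, 2019 + 90 days = June 30, 2019.
The last day of the payment period: 60 calendar days after June 30, 2019 is August 29, 2019.
The date on which the release becomes due: counting 3 business days from Thursday, August 29, 2019 (Aug 30, Sep 2, Sep 3, skipping weekends) reaches Tuesday, September 3, 2019.

September 3, 2019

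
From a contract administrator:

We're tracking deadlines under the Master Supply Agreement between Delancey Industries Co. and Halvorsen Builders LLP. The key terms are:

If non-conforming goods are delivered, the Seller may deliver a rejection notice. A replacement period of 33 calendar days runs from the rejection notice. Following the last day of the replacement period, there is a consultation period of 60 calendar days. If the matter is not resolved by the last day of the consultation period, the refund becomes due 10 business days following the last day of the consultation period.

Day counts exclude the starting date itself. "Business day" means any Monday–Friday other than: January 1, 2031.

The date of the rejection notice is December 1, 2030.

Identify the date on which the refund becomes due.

March 18, 2031

The last day of the replacement period: December 1, 2030 + 33 days = January 3, 2031.
The last day of the consultation period: January 3, 2031 + 60 days = March 4, 2031.
The date on which the refund becomes due: counting 10 business days from Tuesday, March 4, 2031 (Mar 5, Mar 6, Mar 7, Mar 10, Mar 11, Mar 12, Mar 13, Mar 14, Mar 17, Mar 18, skipping weekends) reaches Tuesday, March 18, 2031.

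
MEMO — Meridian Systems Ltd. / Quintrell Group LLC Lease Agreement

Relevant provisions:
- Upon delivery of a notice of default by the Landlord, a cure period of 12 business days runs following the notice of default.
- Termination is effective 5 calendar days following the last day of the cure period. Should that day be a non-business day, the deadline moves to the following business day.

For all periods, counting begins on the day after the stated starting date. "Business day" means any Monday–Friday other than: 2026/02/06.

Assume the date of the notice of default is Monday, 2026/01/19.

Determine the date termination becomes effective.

From Monday, 2026/01/19, 12 business days (Jan 20, Jan 21, Jan 22, Jan 23, …, Feb 2, Feb 3, Feb 4, skipping weekends) brings us to Wednesday, 2026/02/04, which is the last day of the cure period.
Adding 5 calendar days to 2026/02/04 gives 2026/02/09, which is the date termination becomes effective. 2026/02/09 is a Monday and is not a listed holiday, so no roll-forward applies.

2026/02/09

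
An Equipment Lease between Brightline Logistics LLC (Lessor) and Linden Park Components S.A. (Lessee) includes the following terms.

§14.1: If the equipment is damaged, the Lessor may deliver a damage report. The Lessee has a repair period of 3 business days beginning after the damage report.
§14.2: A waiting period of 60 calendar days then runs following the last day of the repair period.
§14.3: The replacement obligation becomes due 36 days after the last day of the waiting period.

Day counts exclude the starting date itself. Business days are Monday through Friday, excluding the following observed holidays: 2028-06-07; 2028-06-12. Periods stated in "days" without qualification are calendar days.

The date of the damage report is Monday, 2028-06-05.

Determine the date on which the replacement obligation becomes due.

2028-09-13

The last day of the repair period: 3 business days after Monday, 2028-06-05, skipping weekends and the listed holiday on Jun 7 — Jun 6, Jun 8, Jun 9 — lands on Friday, 2028-06-09.
The last day of the waiting period: 60 calendar days after 2028-06-09 is 2028-08-08.
Adding 36 calendar days to 2028-08-08 gives 2028-09-13, which is the date on which the replacement obligation becomes due.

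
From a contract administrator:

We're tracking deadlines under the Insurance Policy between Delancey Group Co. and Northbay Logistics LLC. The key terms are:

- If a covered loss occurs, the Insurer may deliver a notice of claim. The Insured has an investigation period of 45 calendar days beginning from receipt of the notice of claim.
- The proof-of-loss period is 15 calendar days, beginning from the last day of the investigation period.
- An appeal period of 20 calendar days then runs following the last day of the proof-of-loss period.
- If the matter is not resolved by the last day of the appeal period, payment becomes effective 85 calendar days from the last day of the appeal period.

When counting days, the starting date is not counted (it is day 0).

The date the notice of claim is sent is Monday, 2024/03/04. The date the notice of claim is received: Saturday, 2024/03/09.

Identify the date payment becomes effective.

2024/08/21

The last day of the investigation period: 2024/03/09 + 45 days = 2024/04/23.
The last day of the proof-of-loss period: 15 calendar days after 2024/04/23 is 2024/05/08.
The last day of the appeal period: 2024/05/08 + 20 days = 2024/05/28.
The date payment becomes effective: 85 calendar days after 2024/05/28 is 2024/08/21.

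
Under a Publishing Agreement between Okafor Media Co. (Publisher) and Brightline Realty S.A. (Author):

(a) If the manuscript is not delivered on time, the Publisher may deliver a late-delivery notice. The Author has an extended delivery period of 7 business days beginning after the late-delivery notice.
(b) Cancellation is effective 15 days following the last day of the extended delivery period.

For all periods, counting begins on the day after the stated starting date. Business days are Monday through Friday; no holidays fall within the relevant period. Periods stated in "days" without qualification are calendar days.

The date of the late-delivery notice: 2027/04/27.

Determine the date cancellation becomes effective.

The last day of the extended delivery period: counting 7 business days from Tuesday, 2027/04/27 (Apr 28, Apr 29, Apr 30, May 3, May 4, May 5, May 6, skipping weekends) reaches Thursday, 2027/05/06.
The date cancellation becomes effective: 15 calendar days after 2027/05/06 is 2027/05/21.

2027/05/21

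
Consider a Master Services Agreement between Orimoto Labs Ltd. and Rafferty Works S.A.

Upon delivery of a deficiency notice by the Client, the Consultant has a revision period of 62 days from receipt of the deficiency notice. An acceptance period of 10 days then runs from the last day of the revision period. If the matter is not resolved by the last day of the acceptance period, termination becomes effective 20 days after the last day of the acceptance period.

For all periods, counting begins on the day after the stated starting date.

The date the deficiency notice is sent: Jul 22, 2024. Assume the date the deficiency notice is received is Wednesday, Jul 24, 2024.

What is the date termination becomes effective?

Oct 24, 2024

Adding 62 calendar days to Jul 24, 2024 gives Sep 24, 2024, which is the last day of the revision period.
Adding 10 calendar days to Sep 24, 2024 gives Oct 4, 2024, which is the last day of the acceptance period.
The date termination becomes effective: Oct 4, 2024 + 20 days = Oct 24, 2024.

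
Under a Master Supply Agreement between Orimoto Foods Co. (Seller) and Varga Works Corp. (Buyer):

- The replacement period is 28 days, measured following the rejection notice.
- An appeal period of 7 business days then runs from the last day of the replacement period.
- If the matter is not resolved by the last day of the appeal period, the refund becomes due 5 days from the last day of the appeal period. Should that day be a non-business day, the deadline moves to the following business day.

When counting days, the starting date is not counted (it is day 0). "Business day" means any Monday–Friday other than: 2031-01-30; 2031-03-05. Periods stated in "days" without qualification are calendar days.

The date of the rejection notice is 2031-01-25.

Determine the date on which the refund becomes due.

2031-03-10

Adding 28 calendar days to 2031-01-25 gives 2031-02-22, which is the last day of the replacement period.
The last day of the appeal period: counting 7 business days from Saturday, 2031-02-22 (Feb 24, Feb 25, Feb 26, Feb 27, Feb 28, Mar 3, Mar 4, skipping weekends) reaches Tuesday, 2031-03-04.
Adding 5 calendar days to 2031-03-04 gives 2031-03-09, which is the date on which the refund becomes due. That falls on a Sunday, so it rolls to the next business day, Monday, 2031-03-10.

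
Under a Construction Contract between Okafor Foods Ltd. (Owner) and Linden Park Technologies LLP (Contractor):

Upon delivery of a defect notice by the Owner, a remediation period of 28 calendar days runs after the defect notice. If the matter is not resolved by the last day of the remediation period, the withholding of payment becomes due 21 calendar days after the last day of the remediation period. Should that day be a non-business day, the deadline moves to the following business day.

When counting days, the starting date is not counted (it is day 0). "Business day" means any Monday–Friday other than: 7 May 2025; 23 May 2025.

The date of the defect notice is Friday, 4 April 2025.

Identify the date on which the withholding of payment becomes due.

26 May 2025

The last day of the remediation period: 28 calendar days after 4 April 2025 is 2 May 2025.
Adding 21 calendar days to 2 May 2025 gives 23 May 2025, which is the date on which the withholding of payment becomes due. That falls on Friday, a listed holiday, so it rolls to the next business day, Monday, 26 May 2025.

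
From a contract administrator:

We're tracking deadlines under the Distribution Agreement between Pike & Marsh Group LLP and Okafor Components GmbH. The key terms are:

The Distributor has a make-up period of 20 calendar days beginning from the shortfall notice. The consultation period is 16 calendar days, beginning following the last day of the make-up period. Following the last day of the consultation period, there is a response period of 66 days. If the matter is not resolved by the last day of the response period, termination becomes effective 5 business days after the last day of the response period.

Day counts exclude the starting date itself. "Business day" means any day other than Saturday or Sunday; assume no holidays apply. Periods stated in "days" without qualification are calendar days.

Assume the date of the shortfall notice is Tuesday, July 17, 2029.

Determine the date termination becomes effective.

The last day of the make-up period: July 17, 2029 + 20 days = August 6, 2029.
The last day of the consultation period: August 6, 2029 + 16 days = August 22, 2029.
The last day of the response period: 66 calendar days after August 22, 2029 is October 27, 2029.
From Saturday, October 27, 2029, 5 business days (Oct 29, Oct 30, Oct 31, Nov 1, Nov 2, skipping weekends) brings us to Friday, November 2, 2029, which is the date termination becomes effective.

November 2, 2029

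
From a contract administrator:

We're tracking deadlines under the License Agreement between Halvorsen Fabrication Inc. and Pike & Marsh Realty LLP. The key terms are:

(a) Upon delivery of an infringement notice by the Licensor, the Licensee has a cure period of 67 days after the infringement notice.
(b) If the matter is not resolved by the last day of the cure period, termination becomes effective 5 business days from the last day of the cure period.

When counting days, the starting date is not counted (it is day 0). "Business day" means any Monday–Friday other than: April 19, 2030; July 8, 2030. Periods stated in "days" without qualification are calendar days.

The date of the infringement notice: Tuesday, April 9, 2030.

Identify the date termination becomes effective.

Adding 67 calendar days to April 9, 2030 gives June 15, 2030, which is the last day of the cure period.
The date termination becomes effective: 5 business days after Saturday, June 15, 2030, skipping weekends — Jun 17, Jun 18, Jun 19, Jun 20, Jun 21 — lands on Friday, June 21, 2030.

June 21, 2030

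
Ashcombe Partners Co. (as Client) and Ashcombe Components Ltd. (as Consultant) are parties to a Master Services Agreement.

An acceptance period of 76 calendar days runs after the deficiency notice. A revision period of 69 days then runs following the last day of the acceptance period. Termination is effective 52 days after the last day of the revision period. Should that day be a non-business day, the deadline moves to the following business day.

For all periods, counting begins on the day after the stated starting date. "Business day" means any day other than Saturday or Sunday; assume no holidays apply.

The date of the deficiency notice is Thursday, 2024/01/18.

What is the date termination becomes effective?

The last day of the acceptance period: 2024/01/18 + 76 days = 2024/04/03.
The last day of the revision period: 69 calendar days after 2024/04/03 is 2024/06/11.
The date termination becomes effective: 2024/06/11 + 52 days = 2024/08/02. 2024/08/02 is a Friday, so no roll-forward applies.

2024/08/02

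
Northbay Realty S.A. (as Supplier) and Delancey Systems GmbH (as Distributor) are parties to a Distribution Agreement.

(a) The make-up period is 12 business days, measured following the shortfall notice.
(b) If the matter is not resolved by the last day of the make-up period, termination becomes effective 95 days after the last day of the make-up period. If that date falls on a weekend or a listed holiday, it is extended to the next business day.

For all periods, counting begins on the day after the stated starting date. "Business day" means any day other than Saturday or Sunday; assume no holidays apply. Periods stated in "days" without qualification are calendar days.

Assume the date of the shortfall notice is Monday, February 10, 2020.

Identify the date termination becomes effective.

The last day of the make-up period: counting 12 business days from Monday, February 10, 2020 (Feb 11, Feb 12, Feb 13, Feb 14, …, Feb 24, Feb 25, Feb 26, skipping weekends) reaches Wednesday, February 26, 2020.
The date termination becomes effective: February 26, 2020 + 95 days = May 31, 2020. That falls on a Sunday, so it rolls to the next business day, Monday, June 1, 2020.

June 1, 2020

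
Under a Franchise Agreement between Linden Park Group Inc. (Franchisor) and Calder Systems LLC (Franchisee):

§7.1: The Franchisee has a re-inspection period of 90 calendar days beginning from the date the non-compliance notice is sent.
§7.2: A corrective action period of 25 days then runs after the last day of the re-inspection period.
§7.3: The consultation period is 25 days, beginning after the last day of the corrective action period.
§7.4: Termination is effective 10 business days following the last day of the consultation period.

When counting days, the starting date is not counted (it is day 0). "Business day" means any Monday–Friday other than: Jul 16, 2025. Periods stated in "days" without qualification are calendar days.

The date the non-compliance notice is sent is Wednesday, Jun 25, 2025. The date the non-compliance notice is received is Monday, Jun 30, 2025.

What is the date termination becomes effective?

Nov 26, 2025

The last day of the re-inspection period: 90 calendar days after Jun 25, 2025 is Sep 23, 2025.
The last day of the corrective action period: Sep 23, 2025 + 25 days = Oct 18, 2025.
The last day of the consultation period: 25 calendar days after Oct 18, 2025 is Nov 12, 2025.
From Wednesday, Nov 12, 2025, 10 business days (Nov 13, Nov 14, Nov 17, Nov 18, Nov 19, Nov 20, Nov 21, Nov 24, Nov 25, Nov 26, skipping weekends) brings us to Wednesday, Nov 26, 2025, which is the date termination becomes effective.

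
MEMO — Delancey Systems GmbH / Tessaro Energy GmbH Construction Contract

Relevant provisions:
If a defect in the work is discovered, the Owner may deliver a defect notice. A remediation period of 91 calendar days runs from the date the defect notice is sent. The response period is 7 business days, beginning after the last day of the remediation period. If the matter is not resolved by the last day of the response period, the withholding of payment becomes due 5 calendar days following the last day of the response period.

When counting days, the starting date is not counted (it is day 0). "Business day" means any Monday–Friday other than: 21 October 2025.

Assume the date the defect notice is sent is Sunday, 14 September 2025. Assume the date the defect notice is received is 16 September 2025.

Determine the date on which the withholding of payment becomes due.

28 December 2025

The last day of the remediation period: 14 September 2025 + 91 days = 14 December 2025.
From Sunday, 14 December 2025, 7 business days (Dec 15, Dec 16, Dec 17, Dec 18, Dec 19, Dec 22, Dec 23, skipping weekends) brings us to Tuesday, 23 December 2025, which is the last day of the response period.
Adding 5 calendar days to 23 December 2025 gives 28 December 2025, which is the date on which the withholding of payment becomes due.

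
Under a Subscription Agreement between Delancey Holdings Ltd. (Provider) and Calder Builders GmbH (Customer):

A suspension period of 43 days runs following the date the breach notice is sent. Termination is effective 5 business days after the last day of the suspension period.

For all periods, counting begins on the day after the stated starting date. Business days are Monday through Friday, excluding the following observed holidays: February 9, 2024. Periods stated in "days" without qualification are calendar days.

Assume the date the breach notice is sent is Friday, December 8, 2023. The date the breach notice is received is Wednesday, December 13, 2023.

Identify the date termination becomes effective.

The last day of the suspension period: 43 calendar days after December 8, 2023 is January 20, 2024.
The date termination becomes effective: 5 business days after Saturday, January 20, 2024, skipping weekends — Jan 22, Jan 23, Jan 24, Jan 25, Jan 26 — lands on Friday, January 26, 2024.

January 26, 2024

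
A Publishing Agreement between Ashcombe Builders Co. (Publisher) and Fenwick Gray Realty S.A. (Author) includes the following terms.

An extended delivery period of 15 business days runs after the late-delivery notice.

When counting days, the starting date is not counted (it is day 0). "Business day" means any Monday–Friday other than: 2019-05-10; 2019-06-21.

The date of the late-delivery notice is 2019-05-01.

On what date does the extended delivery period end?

The last day of the extended delivery period: counting 15 business days from Wednesday, 2019-05-01 (May 2, May 3, May 6, May 7, …, May 21, May 22, May 23, skipping weekends and the listed holiday on May 10) reaches Thursday, 2019-05-23.

2019-05-23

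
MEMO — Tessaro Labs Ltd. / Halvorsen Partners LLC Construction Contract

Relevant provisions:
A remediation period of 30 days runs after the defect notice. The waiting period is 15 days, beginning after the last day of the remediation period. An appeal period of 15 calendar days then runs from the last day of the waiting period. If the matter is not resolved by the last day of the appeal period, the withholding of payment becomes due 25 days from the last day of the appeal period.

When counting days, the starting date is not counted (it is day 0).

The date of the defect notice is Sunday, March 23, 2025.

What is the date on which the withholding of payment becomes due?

June 16, 2025

Adding 30 calendar days to March 23, 2025 gives April 22, 2025, which is the last day of the remediation period.
The last day of the waiting period: April 22, 2025 + 15 days = May 7, 2025.
The last day of the appeal period: May 7, 2025 + 15 days = May 22, 2025.
Adding 25 calendar days to May 22, 2025 gives June 16, 2025, which is the date on which the withholding of payment becomes due.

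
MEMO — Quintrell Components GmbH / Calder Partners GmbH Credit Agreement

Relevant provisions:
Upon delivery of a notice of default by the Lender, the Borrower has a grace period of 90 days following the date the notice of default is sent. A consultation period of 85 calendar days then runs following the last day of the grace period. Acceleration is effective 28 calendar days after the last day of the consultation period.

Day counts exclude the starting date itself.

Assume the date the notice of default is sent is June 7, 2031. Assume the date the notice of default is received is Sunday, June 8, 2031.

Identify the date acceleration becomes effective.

The last day of the grace period: June 7, 2031 + 90 days = September 5, 2031.
Adding 85 calendar days to September 5, 2031 gives November 29, 2031, which is the last day of the consultation period.
Adding 28 calendar days to November 29, 2031 gives December 27, 2031, which is the date acceleration becomes effective.

December 27, 2031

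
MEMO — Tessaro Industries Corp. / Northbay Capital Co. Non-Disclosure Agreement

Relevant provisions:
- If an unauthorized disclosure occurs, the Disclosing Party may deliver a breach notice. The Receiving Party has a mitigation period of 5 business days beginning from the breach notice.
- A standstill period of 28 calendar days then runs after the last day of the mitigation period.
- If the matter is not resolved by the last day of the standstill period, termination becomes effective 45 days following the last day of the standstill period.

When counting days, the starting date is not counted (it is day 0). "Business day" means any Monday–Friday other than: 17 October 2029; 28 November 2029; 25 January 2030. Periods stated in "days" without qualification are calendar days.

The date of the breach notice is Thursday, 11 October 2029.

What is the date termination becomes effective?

The last day of the mitigation period: counting 5 business days from Thursday, 11 October 2029 (Oct 12, Oct 15, Oct 16, Oct 18, Oct 19, skipping weekends and the listed holiday on Oct 17) reaches Friday, 19 October 2029.
The last day of the standstill period: 28 calendar days after 19 October 2029 is 16 November 2029.
The date termination becomes effective: 45 calendar days after 16 November 2029 is 31 December 2029.

31 December 2029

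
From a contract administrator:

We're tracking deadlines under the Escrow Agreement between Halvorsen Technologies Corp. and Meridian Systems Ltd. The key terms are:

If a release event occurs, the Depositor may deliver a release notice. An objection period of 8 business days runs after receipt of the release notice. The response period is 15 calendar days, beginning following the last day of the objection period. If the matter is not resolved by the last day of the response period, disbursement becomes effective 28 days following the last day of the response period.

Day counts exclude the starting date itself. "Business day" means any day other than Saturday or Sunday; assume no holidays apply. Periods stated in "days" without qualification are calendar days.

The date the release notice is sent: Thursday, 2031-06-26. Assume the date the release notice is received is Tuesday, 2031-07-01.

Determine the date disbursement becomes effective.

2031-08-23

From Tuesday, 2031-07-01, 8 business days (Jul 2, Jul 3, Jul 4, Jul 7, Jul 8, Jul 9, Jul 10, Jul 11, skipping weekends) brings us to Friday, 2031-07-11, which is the last day of the objection period.
The last day of the response period: 15 calendar days after 2031-07-11 is 2031-07-26.
Adding 28 calendar days to 2031-07-26 gives 2031-08-23, which is the date disbursement becomes effective.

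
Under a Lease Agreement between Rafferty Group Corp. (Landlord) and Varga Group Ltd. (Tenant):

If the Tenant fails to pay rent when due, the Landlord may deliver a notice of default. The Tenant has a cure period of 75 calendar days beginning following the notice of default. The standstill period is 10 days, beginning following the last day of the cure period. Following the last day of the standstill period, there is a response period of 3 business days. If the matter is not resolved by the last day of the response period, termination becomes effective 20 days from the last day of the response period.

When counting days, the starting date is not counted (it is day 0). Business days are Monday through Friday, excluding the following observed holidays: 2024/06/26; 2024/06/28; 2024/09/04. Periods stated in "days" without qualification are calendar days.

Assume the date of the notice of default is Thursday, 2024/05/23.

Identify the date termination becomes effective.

The last day of the cure period: 2024/05/23 + 75 days = 2024/08/06.
The last day of the standstill period: 10 calendar days after 2024/08/06 is 2024/08/16.
The last day of the response period: counting 3 business days from Friday, 2024/08/16 (Aug 19, Aug 20, Aug 21, skipping weekends) reaches Wednesday, 2024/08/21.
The date termination becomes effective: 20 calendar days after 2024/08/21 is 2024/09/10.

2024/09/10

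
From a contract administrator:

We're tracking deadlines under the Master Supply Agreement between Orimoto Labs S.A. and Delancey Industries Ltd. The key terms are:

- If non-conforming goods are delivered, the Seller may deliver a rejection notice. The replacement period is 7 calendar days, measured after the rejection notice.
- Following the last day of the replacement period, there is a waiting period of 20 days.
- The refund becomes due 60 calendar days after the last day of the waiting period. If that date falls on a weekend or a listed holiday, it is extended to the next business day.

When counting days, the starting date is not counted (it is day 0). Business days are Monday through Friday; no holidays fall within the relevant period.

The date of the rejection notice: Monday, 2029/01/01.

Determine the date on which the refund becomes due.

2029/03/29

Adding 7 calendar days to 2029/01/01 gives 2029/01/08, which is the last day of the replacement period.
The last day of the waiting period: 20 calendar days after 2029/01/08 is 2029/01/28.
The date on which the refund becomes due: 2029/01/28 + 60 days = 2029/03/29. 2029/03/29 is a Thursday, so no roll-forward applies.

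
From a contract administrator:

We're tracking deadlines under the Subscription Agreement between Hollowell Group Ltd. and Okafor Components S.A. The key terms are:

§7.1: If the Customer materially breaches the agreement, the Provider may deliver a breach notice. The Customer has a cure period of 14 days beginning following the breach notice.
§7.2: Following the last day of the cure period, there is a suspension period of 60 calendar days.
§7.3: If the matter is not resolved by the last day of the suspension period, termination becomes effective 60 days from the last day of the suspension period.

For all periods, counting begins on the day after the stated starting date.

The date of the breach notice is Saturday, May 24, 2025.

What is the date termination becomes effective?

The last day of the cure period: 14 calendar days after May 24, 2025 is Jun 7, 2025.
The last day of the suspension period: Jun 7, 2025 + 60 days = Aug 6, 2025.
Adding 60 calendar days to Aug 6, 2025 gives Oct 5, 2025, which is the date termination becomes effective.

Oct 5, 2025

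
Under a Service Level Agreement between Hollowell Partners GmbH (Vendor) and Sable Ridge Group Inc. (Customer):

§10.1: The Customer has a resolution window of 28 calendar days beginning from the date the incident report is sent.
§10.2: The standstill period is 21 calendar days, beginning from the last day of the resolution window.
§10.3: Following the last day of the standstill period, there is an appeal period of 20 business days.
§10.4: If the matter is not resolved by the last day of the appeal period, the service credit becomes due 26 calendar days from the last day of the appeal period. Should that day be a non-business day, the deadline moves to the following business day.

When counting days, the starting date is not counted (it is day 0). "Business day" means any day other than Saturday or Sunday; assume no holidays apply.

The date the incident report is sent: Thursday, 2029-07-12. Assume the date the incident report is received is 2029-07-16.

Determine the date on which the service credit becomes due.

The last day of the resolution window: 28 calendar days after 2029-07-12 is 2029-08-09.
Adding 21 calendar days to 2029-08-09 gives 2029-08-30, which is the last day of the standstill period.
The last day of the appeal period: 20 business days after Thursday, 2029-08-30, skipping weekends — Aug 31, Sep 3, Sep 4, Sep 5, …, Sep 25, Sep 26, Sep 27 — lands on Thursday, 2029-09-27.
Adding 26 calendar days to 2029-09-27 gives 2029-10-23, which is the date on which the service credit becomes due. 2029-10-23 is a Tuesday, so no roll-forward applies.

2029-10-23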